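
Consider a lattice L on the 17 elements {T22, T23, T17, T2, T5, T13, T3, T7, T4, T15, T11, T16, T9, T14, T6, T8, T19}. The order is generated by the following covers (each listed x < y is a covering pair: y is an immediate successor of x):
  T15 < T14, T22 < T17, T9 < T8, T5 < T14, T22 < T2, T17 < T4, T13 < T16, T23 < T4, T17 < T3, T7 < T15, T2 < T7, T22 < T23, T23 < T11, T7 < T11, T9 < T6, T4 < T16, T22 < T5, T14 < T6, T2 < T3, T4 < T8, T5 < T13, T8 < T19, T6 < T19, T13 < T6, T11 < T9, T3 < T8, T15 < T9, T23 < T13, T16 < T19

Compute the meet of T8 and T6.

Common lower bounds of {T8, T6}: T11, T15, T2, T22, T23, T7, T9.
The greatest among these is T9.

T9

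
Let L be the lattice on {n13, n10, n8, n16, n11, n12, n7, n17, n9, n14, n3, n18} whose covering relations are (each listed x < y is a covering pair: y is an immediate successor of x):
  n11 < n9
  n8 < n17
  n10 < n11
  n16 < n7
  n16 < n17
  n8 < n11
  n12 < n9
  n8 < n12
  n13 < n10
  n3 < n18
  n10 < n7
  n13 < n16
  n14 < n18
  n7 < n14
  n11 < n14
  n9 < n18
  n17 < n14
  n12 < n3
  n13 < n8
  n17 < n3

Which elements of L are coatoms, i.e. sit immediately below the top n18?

n14, n3, n9

The coatoms are exactly the elements covered by n18: n14, n3, n9.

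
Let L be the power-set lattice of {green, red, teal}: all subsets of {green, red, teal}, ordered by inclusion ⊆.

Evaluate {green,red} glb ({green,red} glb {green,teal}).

{green,red} ∧ {green,teal} = {green}
{green,red} ∧ {green} = {green}

{green}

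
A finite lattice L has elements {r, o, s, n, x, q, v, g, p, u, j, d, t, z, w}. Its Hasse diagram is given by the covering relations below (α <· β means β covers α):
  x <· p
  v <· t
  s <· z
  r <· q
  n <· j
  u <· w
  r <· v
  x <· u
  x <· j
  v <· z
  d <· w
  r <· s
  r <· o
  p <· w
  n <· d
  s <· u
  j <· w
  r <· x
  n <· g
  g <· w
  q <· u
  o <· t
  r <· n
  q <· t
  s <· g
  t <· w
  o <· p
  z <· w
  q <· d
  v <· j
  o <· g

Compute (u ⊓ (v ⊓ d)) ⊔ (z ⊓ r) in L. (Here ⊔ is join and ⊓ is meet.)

r

v ∧ d = r
u ∧ r = r
z ∧ r = r
r ∨ r = r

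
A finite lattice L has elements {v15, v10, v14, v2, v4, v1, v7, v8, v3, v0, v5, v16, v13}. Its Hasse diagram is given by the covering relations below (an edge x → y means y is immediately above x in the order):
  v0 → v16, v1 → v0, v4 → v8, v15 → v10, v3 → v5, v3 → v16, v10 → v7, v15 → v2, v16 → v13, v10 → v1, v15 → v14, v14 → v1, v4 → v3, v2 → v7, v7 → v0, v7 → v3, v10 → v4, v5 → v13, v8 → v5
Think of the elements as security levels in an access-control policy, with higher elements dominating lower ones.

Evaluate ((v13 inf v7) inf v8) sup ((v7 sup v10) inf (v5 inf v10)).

v13 ∧ v7 = v7
v7 ∧ v8 = v10
v7 ∨ v10 = v7
v5 ∧ v10 = v10
v7 ∧ v10 = v10
v10 ∨ v10 = v10

v10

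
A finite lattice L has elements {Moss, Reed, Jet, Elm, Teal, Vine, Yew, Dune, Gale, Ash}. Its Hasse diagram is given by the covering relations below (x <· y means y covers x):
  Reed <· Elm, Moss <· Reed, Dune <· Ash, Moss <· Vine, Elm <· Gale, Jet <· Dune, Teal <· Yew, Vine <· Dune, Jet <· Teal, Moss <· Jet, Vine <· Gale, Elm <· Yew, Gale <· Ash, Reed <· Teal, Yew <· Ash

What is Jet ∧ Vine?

Moss

Common lower bounds of {Jet, Vine}: Moss.
The greatest among these is Moss.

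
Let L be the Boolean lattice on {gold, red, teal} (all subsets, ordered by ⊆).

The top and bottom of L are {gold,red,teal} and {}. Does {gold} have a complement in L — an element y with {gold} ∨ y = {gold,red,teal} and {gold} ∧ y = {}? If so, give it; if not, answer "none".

Need y with {gold} ∨ y = {gold,red,teal} and {gold} ∧ y = {}.
Checking each element gives: {red,teal}.

{red,teal}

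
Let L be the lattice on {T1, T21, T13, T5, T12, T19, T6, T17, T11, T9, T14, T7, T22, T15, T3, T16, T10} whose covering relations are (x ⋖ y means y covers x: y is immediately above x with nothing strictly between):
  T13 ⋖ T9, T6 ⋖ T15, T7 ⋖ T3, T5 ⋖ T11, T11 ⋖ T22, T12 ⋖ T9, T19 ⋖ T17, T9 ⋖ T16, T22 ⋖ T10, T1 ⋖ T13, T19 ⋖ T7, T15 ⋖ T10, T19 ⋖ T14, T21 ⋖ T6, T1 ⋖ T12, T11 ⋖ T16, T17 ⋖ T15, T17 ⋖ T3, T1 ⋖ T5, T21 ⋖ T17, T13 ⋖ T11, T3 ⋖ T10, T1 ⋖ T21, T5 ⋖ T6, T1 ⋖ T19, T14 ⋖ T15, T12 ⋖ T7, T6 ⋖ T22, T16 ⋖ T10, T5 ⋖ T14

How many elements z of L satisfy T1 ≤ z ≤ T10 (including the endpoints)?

17

The interval [T1, T10] = {T1, T10, T11, T12, T13, T14, T15, T16, T17, T19, T21, T22, T3, T5, T6, T7, T9}, which has 17 elements.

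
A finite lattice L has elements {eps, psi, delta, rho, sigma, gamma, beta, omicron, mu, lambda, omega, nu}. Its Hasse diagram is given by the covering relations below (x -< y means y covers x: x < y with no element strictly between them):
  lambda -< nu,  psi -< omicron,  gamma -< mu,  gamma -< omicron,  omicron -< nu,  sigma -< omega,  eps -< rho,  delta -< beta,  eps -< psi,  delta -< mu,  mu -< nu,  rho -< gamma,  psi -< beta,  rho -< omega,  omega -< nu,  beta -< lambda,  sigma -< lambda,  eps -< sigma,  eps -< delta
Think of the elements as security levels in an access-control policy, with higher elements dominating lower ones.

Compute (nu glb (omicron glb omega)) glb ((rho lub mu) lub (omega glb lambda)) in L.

omicron ∧ omega = rho
nu ∧ rho = rho
rho ∨ mu = mu
omega ∧ lambda = sigma
mu ∨ sigma = nu
rho ∧ nu = rho

rho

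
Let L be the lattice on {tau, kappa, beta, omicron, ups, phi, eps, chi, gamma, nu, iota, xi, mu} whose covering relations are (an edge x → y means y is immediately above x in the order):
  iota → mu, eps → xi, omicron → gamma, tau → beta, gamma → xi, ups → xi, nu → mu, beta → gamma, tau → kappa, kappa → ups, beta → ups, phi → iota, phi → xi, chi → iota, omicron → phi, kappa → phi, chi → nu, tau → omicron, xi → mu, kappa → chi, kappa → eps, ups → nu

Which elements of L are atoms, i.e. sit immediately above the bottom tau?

beta, kappa, omicron

The atoms are exactly the elements that cover tau: beta, kappa, omicron.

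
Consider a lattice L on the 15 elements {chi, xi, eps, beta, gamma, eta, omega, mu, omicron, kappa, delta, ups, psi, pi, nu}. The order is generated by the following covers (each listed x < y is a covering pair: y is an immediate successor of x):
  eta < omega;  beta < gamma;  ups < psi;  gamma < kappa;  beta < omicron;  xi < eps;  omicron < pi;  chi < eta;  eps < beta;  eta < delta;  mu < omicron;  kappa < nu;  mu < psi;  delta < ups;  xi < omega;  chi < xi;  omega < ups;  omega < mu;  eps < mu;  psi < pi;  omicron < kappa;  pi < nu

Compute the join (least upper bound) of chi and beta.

Common upper bounds of {chi, beta}: beta, gamma, kappa, nu, omicron, pi.
The least among these is beta.

beta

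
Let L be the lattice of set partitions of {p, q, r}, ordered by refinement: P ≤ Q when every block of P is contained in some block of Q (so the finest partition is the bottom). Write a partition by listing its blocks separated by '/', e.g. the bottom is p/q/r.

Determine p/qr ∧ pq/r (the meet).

p/q/r

The meet (common refinement) of p/qr and pq/r intersects blocks pairwise, giving p/q/r.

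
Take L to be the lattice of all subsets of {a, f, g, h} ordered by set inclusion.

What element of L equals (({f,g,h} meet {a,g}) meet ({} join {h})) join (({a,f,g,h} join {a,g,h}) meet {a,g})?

{a,g}

{f,g,h} ∧ {a,g} = {g}
{} ∨ {h} = {h}
{g} ∧ {h} = {}
{a,f,g,h} ∨ {a,g,h} = {a,f,g,h}
{a,f,g,h} ∧ {a,g} = {a,g}
{} ∨ {a,g} = {a,g}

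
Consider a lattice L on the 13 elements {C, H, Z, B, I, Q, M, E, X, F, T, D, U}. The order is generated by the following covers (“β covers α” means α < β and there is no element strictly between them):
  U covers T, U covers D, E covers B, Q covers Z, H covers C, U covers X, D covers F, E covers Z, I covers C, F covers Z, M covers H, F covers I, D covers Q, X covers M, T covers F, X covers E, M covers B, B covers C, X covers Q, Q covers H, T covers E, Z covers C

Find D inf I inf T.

Common lower bounds of {D, I, T}: C, I.
The greatest among these is I.

I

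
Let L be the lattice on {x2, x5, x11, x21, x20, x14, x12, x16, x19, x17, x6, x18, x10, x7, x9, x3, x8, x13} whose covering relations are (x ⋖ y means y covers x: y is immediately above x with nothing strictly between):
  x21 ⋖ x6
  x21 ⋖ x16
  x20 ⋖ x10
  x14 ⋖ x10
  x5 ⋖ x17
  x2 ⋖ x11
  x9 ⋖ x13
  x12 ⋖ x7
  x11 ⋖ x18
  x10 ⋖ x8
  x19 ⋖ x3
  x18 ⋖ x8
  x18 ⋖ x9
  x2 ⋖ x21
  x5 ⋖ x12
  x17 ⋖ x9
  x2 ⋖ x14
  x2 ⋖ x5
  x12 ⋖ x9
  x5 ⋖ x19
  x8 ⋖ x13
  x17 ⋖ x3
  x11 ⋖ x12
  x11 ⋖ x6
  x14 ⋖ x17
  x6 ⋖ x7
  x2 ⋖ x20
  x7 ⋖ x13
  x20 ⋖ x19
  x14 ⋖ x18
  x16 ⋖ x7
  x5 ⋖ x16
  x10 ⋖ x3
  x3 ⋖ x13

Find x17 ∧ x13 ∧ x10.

x14

Common lower bounds of {x17, x13, x10}: x14, x2.
The greatest among these is x14.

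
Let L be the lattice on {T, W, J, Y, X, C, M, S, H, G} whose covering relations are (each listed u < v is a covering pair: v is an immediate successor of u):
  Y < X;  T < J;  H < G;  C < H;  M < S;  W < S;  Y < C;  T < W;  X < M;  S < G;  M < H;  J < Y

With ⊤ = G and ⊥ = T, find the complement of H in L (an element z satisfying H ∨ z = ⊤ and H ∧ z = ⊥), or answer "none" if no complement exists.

W

Need z with H ∨ z = G and H ∧ z = T.
Checking each element gives: W.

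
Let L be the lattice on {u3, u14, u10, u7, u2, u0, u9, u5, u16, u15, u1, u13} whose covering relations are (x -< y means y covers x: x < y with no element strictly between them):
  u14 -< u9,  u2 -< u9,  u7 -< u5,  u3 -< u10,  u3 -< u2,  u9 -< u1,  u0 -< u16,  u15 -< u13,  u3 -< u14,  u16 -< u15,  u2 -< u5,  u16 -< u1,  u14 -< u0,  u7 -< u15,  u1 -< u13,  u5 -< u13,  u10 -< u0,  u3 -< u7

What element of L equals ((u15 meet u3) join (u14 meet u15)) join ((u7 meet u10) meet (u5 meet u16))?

u15 ∧ u3 = u3
u14 ∧ u15 = u14
u3 ∨ u14 = u14
u7 ∧ u10 = u3
u5 ∧ u16 = u3
u3 ∧ u3 = u3
u14 ∨ u3 = u14

u14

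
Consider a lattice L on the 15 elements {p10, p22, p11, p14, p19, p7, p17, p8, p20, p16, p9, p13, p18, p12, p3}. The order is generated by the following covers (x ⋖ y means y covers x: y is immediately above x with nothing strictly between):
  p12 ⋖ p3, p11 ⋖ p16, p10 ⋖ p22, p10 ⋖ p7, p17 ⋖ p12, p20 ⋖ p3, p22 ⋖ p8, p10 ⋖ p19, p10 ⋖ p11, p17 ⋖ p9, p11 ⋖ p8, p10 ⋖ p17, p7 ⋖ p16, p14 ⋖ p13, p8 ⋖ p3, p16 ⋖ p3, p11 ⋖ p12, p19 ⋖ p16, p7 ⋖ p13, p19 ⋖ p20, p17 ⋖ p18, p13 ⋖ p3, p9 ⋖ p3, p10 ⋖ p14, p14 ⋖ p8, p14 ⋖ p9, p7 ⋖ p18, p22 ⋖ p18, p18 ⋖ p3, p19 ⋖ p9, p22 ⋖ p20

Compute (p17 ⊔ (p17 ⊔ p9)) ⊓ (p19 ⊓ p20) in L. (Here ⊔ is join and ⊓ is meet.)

p19

p17 ∨ p9 = p9
p17 ∨ p9 = p9
p19 ∧ p20 = p19
p9 ∧ p19 = p19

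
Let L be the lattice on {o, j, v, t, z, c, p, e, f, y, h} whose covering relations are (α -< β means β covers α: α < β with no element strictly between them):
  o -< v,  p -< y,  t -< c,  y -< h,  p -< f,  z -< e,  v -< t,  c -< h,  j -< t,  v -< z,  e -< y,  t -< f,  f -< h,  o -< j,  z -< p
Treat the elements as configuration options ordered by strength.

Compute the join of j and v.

Common upper bounds of {j, v}: c, f, h, t.
The least among these is t.

t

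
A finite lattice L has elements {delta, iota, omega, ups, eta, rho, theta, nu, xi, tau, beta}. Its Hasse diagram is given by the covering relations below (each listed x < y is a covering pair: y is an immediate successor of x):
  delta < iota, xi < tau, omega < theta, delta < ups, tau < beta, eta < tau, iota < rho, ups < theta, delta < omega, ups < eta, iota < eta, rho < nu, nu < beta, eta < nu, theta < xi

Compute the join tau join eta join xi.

Common upper bounds of {tau, eta, xi}: beta, tau.
The least among these is tau.

tau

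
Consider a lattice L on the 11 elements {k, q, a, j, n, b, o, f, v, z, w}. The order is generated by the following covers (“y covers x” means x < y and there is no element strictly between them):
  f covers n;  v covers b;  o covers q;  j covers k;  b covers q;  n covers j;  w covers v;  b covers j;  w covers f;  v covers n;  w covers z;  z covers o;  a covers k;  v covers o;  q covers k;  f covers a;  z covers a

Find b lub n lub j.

Common upper bounds of {b, n, j}: v, w.
The least among these is v.

v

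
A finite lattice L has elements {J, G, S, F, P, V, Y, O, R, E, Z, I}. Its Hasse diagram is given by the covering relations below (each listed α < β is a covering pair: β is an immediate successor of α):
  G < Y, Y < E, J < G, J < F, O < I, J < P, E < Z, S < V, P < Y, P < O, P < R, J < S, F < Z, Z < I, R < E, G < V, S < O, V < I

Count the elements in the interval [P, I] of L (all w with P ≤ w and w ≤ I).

The interval [P, I] = {E, I, O, P, R, Y, Z}, which has 7 elements.

7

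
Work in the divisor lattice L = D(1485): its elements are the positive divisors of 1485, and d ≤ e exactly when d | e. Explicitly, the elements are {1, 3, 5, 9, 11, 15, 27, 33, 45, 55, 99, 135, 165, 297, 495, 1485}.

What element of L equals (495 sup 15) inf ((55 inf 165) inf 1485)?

495 ∨ 15 = 495
55 ∧ 165 = 55
55 ∧ 1485 = 55
495 ∧ 55 = 55

55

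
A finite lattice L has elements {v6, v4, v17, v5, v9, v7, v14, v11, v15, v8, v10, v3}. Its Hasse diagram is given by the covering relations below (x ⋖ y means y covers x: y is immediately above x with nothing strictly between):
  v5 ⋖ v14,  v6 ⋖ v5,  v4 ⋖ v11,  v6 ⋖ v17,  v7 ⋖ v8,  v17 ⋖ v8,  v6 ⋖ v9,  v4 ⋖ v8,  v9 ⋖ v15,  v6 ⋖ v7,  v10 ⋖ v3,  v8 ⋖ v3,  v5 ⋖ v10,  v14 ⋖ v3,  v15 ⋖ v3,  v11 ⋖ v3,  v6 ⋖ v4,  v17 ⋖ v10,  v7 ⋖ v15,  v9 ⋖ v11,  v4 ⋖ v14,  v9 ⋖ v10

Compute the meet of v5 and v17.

v6

Common lower bounds of {v5, v17}: v6.
The greatest among these is v6.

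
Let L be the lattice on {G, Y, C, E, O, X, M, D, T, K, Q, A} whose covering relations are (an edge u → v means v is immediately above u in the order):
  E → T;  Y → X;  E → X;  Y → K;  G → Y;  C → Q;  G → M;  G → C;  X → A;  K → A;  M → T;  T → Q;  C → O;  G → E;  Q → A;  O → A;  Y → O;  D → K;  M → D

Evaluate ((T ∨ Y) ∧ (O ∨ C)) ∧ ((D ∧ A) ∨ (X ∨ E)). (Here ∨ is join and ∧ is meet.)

O

T ∨ Y = A
O ∨ C = O
A ∧ O = O
D ∧ A = D
X ∨ E = X
D ∨ X = A
O ∧ A = O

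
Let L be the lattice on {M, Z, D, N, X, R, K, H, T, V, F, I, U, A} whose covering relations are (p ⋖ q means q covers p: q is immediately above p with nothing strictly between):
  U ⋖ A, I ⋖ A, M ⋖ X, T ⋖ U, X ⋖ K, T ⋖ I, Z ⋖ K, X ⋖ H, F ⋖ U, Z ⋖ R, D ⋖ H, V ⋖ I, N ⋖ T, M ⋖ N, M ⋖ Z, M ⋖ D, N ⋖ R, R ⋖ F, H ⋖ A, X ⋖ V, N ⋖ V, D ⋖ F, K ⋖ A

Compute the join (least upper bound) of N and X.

V

Common upper bounds of {N, X}: A, I, V.
The least among these is V.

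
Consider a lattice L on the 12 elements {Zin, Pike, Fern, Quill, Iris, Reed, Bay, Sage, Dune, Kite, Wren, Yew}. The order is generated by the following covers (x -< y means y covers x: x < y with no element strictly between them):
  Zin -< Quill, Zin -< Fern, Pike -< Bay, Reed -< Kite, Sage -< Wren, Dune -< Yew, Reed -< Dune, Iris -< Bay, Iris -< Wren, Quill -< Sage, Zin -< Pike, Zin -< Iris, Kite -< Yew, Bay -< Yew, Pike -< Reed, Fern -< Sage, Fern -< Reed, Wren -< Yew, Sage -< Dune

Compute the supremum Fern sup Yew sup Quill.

Yew

Common upper bounds of {Fern, Yew, Quill}: Yew.
The least among these is Yew.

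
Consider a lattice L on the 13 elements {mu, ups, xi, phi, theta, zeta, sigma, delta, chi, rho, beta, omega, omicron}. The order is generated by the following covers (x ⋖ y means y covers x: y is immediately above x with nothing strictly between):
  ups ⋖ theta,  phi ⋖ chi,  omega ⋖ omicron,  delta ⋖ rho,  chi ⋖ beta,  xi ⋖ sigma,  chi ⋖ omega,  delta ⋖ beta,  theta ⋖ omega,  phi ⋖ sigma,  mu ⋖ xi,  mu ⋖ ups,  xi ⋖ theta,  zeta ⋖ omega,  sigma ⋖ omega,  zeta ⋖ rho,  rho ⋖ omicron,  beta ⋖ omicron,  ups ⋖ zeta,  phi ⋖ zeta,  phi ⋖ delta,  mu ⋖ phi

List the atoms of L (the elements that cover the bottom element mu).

The atoms are exactly the elements that cover mu: phi, ups, xi.

phi, ups, xi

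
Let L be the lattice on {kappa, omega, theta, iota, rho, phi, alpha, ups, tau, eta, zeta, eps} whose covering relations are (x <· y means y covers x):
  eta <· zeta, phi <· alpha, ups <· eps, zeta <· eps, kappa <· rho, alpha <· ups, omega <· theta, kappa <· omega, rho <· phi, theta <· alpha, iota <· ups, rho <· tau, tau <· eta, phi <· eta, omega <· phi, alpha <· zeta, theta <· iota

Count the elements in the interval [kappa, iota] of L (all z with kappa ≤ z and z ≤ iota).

The interval [kappa, iota] = {iota, kappa, omega, theta}, which has 4 elements.

4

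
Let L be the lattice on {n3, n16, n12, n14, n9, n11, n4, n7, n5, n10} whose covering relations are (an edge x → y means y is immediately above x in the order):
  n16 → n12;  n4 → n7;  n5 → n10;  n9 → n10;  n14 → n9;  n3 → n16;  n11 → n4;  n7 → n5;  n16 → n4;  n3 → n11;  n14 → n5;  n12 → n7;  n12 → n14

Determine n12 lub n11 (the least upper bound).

Common upper bounds of {n12, n11}: n10, n5, n7.
The least among these is n7.

n7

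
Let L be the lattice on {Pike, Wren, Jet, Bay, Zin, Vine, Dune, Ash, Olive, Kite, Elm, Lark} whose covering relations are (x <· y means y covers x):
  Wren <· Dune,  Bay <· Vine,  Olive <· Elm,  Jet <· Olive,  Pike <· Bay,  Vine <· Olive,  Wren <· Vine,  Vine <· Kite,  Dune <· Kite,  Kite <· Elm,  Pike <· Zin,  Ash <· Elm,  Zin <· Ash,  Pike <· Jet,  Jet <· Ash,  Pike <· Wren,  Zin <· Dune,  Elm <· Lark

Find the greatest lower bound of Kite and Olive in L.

Vine

Common lower bounds of {Kite, Olive}: Bay, Pike, Vine, Wren.
The greatest among these is Vine.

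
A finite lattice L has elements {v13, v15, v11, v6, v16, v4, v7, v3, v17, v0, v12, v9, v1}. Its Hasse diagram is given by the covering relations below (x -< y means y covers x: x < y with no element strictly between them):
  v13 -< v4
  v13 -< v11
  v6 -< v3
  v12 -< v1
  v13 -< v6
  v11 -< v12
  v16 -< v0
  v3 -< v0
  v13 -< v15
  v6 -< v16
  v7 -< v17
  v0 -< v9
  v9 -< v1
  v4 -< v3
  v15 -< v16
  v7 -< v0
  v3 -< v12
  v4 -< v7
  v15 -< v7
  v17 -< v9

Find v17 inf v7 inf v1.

v7

Common lower bounds of {v17, v7, v1}: v13, v15, v4, v7.
The greatest among these is v7.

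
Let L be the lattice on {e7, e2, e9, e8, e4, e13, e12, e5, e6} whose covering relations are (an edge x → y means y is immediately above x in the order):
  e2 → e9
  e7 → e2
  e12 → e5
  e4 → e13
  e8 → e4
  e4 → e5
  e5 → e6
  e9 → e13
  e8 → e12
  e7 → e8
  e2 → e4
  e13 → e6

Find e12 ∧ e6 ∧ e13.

e8

Common lower bounds of {e12, e6, e13}: e7, e8.
The greatest among these is e8.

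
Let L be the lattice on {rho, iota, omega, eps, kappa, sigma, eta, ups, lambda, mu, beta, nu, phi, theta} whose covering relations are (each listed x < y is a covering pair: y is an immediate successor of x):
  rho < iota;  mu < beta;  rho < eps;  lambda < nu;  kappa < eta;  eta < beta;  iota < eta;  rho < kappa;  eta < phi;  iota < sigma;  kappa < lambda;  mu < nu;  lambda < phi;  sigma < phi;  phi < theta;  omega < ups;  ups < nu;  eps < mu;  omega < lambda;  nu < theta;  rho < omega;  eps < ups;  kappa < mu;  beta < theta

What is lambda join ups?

nu

Common upper bounds of {lambda, ups}: nu, theta.
The least among these is nu.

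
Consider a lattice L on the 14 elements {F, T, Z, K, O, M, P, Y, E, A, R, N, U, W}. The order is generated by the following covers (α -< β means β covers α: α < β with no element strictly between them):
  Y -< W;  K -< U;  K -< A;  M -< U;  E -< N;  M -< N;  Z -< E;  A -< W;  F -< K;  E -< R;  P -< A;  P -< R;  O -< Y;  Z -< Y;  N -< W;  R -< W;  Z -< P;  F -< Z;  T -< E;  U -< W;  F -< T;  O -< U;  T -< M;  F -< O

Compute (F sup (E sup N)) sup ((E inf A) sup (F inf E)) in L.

E ∨ N = N
F ∨ N = N
E ∧ A = Z
F ∧ E = F
Z ∨ F = Z
N ∨ Z = N

N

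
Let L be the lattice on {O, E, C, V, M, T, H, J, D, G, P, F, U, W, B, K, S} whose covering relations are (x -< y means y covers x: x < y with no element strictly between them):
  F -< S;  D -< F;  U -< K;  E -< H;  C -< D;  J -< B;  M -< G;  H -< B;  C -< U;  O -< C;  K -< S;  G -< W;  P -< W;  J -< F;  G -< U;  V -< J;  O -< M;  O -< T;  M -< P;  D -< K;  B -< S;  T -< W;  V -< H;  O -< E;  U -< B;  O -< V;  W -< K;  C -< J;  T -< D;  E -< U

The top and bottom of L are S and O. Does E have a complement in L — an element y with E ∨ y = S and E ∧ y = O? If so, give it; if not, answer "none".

F

Need y with E ∨ y = S and E ∧ y = O.
Checking each element gives: F.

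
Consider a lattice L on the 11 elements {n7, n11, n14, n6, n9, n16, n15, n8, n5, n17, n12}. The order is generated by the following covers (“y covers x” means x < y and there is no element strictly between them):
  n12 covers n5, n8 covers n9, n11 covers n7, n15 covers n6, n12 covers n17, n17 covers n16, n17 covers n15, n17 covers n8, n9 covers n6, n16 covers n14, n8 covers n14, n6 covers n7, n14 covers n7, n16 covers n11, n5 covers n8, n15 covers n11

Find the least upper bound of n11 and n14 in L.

Common upper bounds of {n11, n14}: n12, n16, n17.
The least among these is n16.

n16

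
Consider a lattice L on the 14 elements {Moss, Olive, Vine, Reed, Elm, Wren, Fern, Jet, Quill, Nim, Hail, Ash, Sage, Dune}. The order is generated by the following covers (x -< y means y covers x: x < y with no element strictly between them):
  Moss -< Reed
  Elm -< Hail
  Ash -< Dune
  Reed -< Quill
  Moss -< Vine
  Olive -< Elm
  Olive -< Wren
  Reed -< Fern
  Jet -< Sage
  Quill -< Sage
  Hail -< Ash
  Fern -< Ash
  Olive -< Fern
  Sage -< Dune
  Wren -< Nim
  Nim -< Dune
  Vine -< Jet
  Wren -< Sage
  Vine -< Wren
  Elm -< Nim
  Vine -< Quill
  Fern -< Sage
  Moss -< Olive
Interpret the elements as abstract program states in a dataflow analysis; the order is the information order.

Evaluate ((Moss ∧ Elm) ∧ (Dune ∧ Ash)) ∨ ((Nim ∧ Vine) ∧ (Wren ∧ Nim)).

Vine

Moss ∧ Elm = Moss
Dune ∧ Ash = Ash
Moss ∧ Ash = Moss
Nim ∧ Vine = Vine
Wren ∧ Nim = Wren
Vine ∧ Wren = Vine
Moss ∨ Vine = Vine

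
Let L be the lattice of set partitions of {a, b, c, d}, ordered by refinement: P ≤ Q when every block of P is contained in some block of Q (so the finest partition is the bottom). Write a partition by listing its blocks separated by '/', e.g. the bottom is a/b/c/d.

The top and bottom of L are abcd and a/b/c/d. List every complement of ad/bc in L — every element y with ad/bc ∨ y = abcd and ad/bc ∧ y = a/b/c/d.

a/b/cd, a/bd/c, ab/c/d, ab/cd, ac/b/d, ac/bd

Need y with ad/bc ∨ y = abcd and ad/bc ∧ y = a/b/c/d.
Checking each element gives: a/b/cd, a/bd/c, ab/c/d, ab/cd, ac/b/d, ac/bd.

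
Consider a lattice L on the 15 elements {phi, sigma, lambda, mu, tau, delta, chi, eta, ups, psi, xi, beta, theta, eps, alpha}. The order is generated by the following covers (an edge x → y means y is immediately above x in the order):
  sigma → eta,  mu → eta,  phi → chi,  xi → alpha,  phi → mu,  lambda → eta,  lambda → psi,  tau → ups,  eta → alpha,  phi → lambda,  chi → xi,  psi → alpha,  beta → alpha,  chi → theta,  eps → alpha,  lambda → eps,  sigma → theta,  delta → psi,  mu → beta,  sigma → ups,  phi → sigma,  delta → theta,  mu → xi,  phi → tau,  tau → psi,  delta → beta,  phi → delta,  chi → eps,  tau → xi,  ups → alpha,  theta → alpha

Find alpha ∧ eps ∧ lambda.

Common lower bounds of {alpha, eps, lambda}: lambda, phi.
The greatest among these is lambda.

lambda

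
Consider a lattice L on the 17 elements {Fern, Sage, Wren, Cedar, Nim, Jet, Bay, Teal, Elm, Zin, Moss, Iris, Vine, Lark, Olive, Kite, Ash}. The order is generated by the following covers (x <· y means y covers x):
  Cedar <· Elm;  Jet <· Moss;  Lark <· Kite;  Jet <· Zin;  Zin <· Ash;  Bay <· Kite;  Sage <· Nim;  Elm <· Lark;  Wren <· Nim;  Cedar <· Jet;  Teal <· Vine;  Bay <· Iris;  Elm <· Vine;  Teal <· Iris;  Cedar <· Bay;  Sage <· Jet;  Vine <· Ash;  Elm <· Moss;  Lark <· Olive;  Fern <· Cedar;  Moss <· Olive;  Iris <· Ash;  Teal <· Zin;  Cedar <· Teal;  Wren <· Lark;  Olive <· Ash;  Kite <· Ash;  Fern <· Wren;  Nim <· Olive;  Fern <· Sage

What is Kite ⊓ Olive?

Common lower bounds of {Kite, Olive}: Cedar, Elm, Fern, Lark, Wren.
The greatest among these is Lark.

Lark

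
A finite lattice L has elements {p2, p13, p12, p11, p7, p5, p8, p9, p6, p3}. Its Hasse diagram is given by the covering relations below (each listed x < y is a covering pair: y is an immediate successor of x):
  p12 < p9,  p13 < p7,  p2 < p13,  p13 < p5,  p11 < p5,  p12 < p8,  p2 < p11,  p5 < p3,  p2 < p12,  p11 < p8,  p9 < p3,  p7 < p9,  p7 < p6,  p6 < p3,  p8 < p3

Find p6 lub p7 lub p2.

Common upper bounds of {p6, p7, p2}: p3, p6.
The least among these is p6.

p6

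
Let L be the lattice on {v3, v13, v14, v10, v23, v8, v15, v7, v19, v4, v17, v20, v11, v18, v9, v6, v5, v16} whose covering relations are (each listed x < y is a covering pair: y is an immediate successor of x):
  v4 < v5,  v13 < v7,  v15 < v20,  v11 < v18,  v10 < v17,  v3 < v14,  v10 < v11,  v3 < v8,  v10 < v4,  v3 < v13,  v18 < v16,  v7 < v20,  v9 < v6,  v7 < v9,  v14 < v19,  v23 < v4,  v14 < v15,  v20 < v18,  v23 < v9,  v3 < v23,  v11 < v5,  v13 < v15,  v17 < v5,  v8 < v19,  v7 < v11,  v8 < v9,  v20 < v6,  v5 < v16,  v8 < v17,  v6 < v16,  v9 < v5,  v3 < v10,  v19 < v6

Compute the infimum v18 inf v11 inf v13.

Common lower bounds of {v18, v11, v13}: v13, v3.
The greatest among these is v13.

v13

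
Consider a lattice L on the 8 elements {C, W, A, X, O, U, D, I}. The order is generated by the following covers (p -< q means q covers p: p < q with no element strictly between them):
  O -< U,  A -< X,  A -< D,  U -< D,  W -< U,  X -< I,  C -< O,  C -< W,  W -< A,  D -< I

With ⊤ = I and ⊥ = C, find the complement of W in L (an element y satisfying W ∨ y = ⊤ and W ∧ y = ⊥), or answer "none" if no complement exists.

none

For every candidate y, either W ∨ y ≠ I or W ∧ y ≠ C; no complement exists.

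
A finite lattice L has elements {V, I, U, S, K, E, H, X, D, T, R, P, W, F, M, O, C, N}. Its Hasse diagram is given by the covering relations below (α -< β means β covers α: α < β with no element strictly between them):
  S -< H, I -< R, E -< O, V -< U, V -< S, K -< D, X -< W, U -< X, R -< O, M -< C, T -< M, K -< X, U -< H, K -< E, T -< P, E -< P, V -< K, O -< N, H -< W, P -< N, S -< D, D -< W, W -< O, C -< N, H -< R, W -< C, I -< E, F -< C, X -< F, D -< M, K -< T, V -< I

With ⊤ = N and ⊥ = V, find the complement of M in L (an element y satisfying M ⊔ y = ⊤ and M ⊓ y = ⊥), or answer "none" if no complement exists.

Need y with M ∨ y = N and M ∧ y = V.
Checking each element gives: I.

I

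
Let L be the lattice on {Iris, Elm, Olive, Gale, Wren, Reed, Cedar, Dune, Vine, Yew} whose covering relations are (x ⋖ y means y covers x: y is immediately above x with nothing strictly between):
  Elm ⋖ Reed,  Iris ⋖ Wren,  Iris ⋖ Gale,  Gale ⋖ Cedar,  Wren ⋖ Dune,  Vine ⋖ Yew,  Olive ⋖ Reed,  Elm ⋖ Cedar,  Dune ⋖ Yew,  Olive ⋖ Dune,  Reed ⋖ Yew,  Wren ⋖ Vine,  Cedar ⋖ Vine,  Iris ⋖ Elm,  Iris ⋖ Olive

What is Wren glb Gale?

Iris

Common lower bounds of {Wren, Gale}: Iris.
The greatest among these is Iris.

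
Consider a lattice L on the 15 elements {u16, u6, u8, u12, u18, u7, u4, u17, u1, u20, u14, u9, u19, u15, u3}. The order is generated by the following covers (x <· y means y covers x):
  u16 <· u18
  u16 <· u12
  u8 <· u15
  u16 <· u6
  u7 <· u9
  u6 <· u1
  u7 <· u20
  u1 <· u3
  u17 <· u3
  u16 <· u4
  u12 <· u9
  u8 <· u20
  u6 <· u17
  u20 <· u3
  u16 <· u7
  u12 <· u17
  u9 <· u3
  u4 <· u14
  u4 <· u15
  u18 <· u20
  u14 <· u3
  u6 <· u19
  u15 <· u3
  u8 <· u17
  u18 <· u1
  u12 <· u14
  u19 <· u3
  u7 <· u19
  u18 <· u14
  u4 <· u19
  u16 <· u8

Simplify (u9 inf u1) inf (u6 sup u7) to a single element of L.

u9 ∧ u1 = u16
u6 ∨ u7 = u19
u16 ∧ u19 = u16

u16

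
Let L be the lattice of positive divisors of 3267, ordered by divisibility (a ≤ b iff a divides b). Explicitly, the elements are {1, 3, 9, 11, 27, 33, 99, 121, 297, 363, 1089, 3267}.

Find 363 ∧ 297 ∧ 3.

3

In the divisibility order, the meet is the greatest common divisor: gcd(363, 297, 3) = 3.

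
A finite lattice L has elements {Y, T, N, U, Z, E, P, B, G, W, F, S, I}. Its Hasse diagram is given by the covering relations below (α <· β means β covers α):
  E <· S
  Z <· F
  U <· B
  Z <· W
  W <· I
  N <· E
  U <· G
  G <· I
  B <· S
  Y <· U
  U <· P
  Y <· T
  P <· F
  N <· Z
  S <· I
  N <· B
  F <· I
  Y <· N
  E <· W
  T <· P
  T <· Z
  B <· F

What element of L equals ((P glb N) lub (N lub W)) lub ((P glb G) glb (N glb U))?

P ∧ N = Y
N ∨ W = W
Y ∨ W = W
P ∧ G = U
N ∧ U = Y
U ∧ Y = Y
W ∨ Y = W

W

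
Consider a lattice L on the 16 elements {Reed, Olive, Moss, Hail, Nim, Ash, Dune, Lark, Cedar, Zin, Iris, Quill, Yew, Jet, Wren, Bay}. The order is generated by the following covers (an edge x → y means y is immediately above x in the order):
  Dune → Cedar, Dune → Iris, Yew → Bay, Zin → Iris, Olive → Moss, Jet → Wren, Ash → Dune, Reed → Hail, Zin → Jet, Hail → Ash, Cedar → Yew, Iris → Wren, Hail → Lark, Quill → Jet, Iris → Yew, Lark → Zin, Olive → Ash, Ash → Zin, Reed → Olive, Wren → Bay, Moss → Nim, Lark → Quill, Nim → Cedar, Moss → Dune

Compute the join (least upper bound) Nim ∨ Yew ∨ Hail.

Common upper bounds of {Nim, Yew, Hail}: Bay, Yew.
The least among these is Yew.

Yew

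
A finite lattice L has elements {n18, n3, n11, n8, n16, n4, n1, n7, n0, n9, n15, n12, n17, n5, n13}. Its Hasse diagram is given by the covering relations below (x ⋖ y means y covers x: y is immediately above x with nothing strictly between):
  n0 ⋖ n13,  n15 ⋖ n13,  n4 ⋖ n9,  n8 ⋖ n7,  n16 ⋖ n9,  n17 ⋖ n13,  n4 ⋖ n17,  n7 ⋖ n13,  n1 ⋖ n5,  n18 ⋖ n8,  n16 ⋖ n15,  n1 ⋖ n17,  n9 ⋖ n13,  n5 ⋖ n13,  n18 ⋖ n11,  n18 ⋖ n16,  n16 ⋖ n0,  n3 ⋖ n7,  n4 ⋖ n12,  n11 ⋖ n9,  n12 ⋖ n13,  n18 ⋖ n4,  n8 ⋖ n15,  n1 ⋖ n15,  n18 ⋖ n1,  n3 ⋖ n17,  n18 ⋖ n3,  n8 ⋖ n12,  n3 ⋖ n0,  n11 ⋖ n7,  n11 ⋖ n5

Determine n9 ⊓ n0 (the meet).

n16

Common lower bounds of {n9, n0}: n16, n18.
The greatest among these is n16.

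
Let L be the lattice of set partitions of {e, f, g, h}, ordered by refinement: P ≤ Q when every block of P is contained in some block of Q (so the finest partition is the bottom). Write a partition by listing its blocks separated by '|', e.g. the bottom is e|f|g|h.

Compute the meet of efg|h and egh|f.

The meet (common refinement) of efg|h and egh|f intersects blocks pairwise, giving eg|f|h.

eg|f|h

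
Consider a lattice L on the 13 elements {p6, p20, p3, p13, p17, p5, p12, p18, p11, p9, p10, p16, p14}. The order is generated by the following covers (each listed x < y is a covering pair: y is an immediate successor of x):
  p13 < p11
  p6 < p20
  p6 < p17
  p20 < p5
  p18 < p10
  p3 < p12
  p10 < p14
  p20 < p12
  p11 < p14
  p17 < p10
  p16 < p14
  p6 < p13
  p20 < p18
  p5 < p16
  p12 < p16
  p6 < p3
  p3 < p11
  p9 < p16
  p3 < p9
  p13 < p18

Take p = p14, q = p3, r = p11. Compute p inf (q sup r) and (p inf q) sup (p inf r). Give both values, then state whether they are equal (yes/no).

q sup r = p11, so p inf (q sup r) = p14 inf p11 = p11.
p inf q = p3 and p inf r = p11, so (p inf q) sup (p inf r) = p3 sup p11 = p11.
Equal: yes.

p11; p11; yes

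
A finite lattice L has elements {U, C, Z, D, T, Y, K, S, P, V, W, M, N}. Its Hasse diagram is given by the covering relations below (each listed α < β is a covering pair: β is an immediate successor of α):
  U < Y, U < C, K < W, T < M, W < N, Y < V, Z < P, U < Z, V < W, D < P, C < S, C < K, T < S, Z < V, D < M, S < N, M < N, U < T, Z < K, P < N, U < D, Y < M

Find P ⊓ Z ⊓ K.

Z

Common lower bounds of {P, Z, K}: U, Z.
The greatest among these is Z.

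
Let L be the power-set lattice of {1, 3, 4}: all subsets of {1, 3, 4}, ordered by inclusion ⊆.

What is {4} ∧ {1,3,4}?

{4}

Under ⊆, meet is intersection: {4} ∩ {1,3,4} = {4}.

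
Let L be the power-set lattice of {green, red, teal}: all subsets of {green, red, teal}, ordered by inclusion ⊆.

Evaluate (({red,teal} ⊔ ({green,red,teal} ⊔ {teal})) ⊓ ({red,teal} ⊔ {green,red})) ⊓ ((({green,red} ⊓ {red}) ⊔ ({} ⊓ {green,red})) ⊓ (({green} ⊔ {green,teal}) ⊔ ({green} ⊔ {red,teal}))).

{green,red,teal} ∨ {teal} = {green,red,teal}
{red,teal} ∨ {green,red,teal} = {green,red,teal}
{red,teal} ∨ {green,red} = {green,red,teal}
{green,red,teal} ∧ {green,red,teal} = {green,red,teal}
{green,red} ∧ {red} = {red}
{} ∧ {green,red} = {}
{red} ∨ {} = {red}
{green} ∨ {green,teal} = {green,teal}
{green} ∨ {red,teal} = {green,red,teal}
{green,teal} ∨ {green,red,teal} = {green,red,teal}
{red} ∧ {green,red,teal} = {red}
{green,red,teal} ∧ {red} = {red}

{red}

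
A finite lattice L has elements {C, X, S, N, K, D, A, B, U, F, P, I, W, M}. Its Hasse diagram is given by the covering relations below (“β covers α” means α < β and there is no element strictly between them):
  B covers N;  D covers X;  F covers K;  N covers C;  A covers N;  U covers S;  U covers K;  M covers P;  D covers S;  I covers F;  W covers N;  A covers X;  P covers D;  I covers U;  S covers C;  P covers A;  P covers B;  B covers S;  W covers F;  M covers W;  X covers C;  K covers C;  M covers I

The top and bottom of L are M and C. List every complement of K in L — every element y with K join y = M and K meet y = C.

Need y with K ∨ y = M and K ∧ y = C.
Checking each element gives: A, B, D, P, X.

A, B, D, P, X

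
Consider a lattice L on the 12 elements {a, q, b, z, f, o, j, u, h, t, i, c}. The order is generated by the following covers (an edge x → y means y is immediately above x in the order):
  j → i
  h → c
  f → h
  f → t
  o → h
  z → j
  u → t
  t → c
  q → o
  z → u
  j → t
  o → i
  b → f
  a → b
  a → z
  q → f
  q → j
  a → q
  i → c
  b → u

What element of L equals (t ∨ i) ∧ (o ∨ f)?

t ∨ i = c
o ∨ f = h
c ∧ h = h

h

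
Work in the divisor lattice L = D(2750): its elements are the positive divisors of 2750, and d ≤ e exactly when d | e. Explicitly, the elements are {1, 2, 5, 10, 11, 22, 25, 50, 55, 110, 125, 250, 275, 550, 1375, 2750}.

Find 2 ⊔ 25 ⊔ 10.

50

Common upper bounds of {2, 25, 10}: 250, 2750, 50, 550.
The least among these is 50.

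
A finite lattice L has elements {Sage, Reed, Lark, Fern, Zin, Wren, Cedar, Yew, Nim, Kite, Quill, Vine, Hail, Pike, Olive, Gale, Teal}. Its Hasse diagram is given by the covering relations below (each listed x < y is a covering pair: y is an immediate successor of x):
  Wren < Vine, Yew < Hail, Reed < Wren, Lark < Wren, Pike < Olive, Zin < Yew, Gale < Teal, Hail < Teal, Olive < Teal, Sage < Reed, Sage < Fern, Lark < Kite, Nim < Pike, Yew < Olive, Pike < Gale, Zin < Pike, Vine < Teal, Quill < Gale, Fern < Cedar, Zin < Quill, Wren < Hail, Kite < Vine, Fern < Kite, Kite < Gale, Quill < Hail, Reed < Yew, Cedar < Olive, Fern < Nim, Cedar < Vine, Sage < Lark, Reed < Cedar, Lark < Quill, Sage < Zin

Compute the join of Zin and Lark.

Common upper bounds of {Zin, Lark}: Gale, Hail, Quill, Teal.
The least among these is Quill.

Quill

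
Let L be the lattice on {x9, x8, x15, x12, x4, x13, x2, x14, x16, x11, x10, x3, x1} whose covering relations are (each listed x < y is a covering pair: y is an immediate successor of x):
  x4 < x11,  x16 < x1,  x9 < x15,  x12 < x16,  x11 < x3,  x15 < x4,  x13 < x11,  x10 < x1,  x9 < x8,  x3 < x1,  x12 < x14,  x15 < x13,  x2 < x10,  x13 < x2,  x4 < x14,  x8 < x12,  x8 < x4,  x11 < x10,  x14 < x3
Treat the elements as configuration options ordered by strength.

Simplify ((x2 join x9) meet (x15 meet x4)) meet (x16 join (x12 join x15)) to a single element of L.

x15

x2 ∨ x9 = x2
x15 ∧ x4 = x15
x2 ∧ x15 = x15
x12 ∨ x15 = x14
x16 ∨ x14 = x1
x15 ∧ x1 = x15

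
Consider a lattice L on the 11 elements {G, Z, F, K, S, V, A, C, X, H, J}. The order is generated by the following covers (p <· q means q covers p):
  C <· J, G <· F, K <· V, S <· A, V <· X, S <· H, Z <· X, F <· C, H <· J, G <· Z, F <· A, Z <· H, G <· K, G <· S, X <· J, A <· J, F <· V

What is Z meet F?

Common lower bounds of {Z, F}: G.
The greatest among these is G.

G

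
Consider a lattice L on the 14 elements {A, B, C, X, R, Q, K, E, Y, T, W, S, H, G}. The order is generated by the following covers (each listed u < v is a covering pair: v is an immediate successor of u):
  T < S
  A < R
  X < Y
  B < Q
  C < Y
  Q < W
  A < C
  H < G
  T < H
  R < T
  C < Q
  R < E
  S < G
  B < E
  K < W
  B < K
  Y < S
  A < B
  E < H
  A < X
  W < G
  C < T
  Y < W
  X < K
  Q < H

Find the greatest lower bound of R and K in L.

Common lower bounds of {R, K}: A.
The greatest among these is A.

A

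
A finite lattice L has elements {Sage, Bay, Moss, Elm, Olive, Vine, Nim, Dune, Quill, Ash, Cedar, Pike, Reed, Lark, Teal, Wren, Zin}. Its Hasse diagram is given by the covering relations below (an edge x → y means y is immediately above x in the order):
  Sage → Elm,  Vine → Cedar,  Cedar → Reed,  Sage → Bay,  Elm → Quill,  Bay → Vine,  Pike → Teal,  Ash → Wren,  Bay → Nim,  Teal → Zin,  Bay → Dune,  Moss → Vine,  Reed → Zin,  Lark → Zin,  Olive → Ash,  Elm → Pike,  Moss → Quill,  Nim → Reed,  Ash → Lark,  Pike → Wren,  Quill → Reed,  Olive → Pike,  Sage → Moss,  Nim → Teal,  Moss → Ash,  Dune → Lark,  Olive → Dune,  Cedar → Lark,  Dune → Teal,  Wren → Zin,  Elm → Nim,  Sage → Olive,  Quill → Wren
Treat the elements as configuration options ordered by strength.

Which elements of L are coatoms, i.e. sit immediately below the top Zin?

Lark, Reed, Teal, Wren

The coatoms are exactly the elements covered by Zin: Lark, Reed, Teal, Wren.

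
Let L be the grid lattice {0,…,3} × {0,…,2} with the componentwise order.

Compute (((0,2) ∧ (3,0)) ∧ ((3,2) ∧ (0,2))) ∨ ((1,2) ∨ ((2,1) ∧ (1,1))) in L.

(1,2)

(0,2) ∧ (3,0) = (0,0)
(3,2) ∧ (0,2) = (0,2)
(0,0) ∧ (0,2) = (0,0)
(2,1) ∧ (1,1) = (1,1)
(1,2) ∨ (1,1) = (1,2)
(0,0) ∨ (1,2) = (1,2)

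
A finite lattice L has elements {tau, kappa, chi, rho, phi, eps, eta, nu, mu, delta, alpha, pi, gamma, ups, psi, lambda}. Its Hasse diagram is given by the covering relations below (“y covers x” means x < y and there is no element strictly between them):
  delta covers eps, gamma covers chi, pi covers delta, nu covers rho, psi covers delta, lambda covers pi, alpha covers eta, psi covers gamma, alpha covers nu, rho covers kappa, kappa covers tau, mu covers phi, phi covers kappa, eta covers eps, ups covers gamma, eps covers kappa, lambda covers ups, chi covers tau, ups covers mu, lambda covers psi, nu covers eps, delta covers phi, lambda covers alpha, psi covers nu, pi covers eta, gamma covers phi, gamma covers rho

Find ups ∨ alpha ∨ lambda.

lambda

Common upper bounds of {ups, alpha, lambda}: lambda.
The least among these is lambda.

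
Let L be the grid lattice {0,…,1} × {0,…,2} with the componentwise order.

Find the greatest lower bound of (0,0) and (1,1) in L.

In a product of chains, the meet is componentwise min, giving (0,0).

(0,0)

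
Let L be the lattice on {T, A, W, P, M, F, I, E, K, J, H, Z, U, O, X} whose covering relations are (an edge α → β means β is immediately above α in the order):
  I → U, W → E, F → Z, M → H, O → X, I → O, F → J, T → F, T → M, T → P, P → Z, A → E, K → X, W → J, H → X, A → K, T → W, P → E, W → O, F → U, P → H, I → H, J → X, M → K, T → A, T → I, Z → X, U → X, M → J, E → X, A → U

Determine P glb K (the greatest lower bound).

T

Common lower bounds of {P, K}: T.
The greatest among these is T.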